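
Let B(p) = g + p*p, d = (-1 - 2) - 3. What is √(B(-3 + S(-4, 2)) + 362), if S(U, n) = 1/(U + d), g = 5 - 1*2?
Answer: √37461/10 ≈ 19.355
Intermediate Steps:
g = 3 (g = 5 - 2 = 3)
d = -6 (d = -3 - 3 = -6)
S(U, n) = 1/(-6 + U) (S(U, n) = 1/(U - 6) = 1/(-6 + U))
B(p) = 3 + p² (B(p) = 3 + p*p = 3 + p²)
√(B(-3 + S(-4, 2)) + 362) = √((3 + (-3 + 1/(-6 - 4))²) + 362) = √((3 + (-3 + 1/(-10))²) + 362) = √((3 + (-3 - ⅒)²) + 362) = √((3 + (-31/10)²) + 362) = √((3 + 961/100) + 362) = √(1261/100 + 362) = √(37461/100) = √37461/10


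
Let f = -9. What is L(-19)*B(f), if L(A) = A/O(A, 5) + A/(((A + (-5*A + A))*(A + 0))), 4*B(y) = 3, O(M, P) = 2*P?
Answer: -1073/760 ≈ -1.4118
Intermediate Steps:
B(y) = 3/4 (B(y) = (1/4)*3 = 3/4)
L(A) = -1/(3*A) + A/10 (L(A) = A/((2*5)) + A/(((A + (-5*A + A))*(A + 0))) = A/10 + A/(((A - 4*A)*A)) = A*(1/10) + A/(((-3*A)*A)) = A/10 + A/((-3*A**2)) = A/10 + A*(-1/(3*A**2)) = A/10 - 1/(3*A) = -1/(3*A) + A/10)
L(-19)*B(f) = (-1/3/(-19) + (1/10)*(-19))*(3/4) = (-1/3*(-1/19) - 19/10)*(3/4) = (1/57 - 19/10)*(3/4) = -1073/570*3/4 = -1073/760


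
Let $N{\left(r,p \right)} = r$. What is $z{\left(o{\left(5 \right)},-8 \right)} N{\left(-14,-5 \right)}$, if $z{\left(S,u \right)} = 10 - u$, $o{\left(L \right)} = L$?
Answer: $-252$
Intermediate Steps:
$z{\left(o{\left(5 \right)},-8 \right)} N{\left(-14,-5 \right)} = \left(10 - -8\right) \left(-14\right) = \left(10 + 8\right) \left(-14\right) = 18 \left(-14\right) = -252$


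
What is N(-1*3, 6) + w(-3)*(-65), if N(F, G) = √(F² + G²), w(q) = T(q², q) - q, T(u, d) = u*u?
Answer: -5460 + 3*√5 ≈ -5453.3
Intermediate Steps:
T(u, d) = u²
w(q) = q⁴ - q (w(q) = (q²)² - q = q⁴ - q)
N(-1*3, 6) + w(-3)*(-65) = √((-1*3)² + 6²) + ((-3)⁴ - 1*(-3))*(-65) = √((-3)² + 36) + (81 + 3)*(-65) = √(9 + 36) + 84*(-65) = √45 - 5460 = 3*√5 - 5460 = -5460 + 3*√5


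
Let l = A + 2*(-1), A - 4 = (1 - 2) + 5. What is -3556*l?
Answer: -21336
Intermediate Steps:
A = 8 (A = 4 + ((1 - 2) + 5) = 4 + (-1 + 5) = 4 + 4 = 8)
l = 6 (l = 8 + 2*(-1) = 8 - 2 = 6)
-3556*l = -3556*6 = -21336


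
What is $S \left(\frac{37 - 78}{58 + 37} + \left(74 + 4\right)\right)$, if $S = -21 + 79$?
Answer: $\frac{427402}{95} \approx 4499.0$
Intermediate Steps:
$S = 58$
$S \left(\frac{37 - 78}{58 + 37} + \left(74 + 4\right)\right) = 58 \left(\frac{37 - 78}{58 + 37} + \left(74 + 4\right)\right) = 58 \left(- \frac{41}{95} + 78\right) = 58 \cdot \frac{7369}{95} = \frac{427402}{95}$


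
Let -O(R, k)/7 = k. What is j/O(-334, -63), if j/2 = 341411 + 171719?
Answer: 1026260/441 ≈ 2327.1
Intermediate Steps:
O(R, k) = -7*k
j = 1026260 (j = 2*(341411 + 171719) = 2*513130 = 1026260)
j/O(-334, -63) = 1026260/((-7*(-63))) = 1026260/441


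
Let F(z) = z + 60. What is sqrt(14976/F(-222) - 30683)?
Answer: I*sqrt(276979)/3 ≈ 175.43*I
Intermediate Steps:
F(z) = 60 + z
sqrt(14976/F(-222) - 30683) = sqrt(14976/(60 - 222) - 30683) = sqrt(14976/(-162) - 30683) = sqrt(14976*(-1/162) - 30683) = sqrt(-832/9 - 30683) = sqrt(-276979/9) = I*sqrt(276979)/3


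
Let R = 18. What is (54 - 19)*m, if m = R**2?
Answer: 11340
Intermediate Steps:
m = 324 (m = 18**2 = 324)
(54 - 19)*m = (54 - 19)*324 = 35*324 = 11340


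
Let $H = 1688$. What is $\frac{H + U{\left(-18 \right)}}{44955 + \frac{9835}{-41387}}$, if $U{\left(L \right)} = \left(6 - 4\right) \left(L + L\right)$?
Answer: $\frac{33440696}{930271375} \approx 0.035947$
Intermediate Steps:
$U{\left(L \right)} = 4 L$ ($U{\left(L \right)} = \left(6 - 4\right) 2 L = 2 \cdot 2 L = 4 L$)
$\frac{H + U{\left(-18 \right)}}{44955 + \frac{9835}{-41387}} = \frac{1688 + 4 \left(-18\right)}{44955 + \frac{9835}{-41387}} = \frac{1688 - 72}{44955 + 9835 \left(- \frac{1}{41387}\right)} = \frac{1616}{44955 - \frac{9835}{41387}} = \frac{1616}{\frac{1860542750}{41387}} = 1616 \cdot \frac{41387}{1860542750} = \frac{33440696}{930271375}$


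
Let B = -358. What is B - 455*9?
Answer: -4453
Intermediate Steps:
B - 455*9 = -358 - 455*9 = -358 - 4095 = -4453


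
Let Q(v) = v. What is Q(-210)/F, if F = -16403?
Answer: 210/16403 ≈ 0.012803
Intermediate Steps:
Q(-210)/F = -210/(-16403) = -210*(-1/16403) = 210/16403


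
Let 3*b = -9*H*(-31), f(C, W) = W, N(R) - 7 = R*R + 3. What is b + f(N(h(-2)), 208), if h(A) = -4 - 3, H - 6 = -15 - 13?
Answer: -1838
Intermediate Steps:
H = -22 (H = 6 + (-15 - 13) = 6 - 28 = -22)
h(A) = -7
N(R) = 10 + R² (N(R) = 7 + (R*R + 3) = 7 + (R² + 3) = 7 + (3 + R²) = 10 + R²)
b = -2046 (b = (-9*(-22)*(-31))/3 = (198*(-31))/3 = (⅓)*(-6138) = -2046)
b + f(N(h(-2)), 208) = -2046 + 208 = -1838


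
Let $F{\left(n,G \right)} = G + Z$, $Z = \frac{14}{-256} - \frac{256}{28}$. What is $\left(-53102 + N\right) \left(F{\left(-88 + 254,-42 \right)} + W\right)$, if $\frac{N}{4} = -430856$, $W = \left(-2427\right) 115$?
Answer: $\frac{222175852863639}{448} \approx 4.9593 \cdot 10^{11}$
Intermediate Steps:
$W = -279105$
$Z = - \frac{8241}{896}$ ($Z = 14 \left(- \frac{1}{256}\right) - \frac{64}{7} = - \frac{7}{128} - \frac{64}{7} = - \frac{8241}{896} \approx -9.1975$)
$N = -1723424$ ($N = 4 \left(-430856\right) = -1723424$)
$F{\left(n,G \right)} = - \frac{8241}{896} + G$ ($F{\left(n,G \right)} = G - \frac{8241}{896} = - \frac{8241}{896} + G$)
$\left(-53102 + N\right) \left(F{\left(-88 + 254,-42 \right)} + W\right) = \left(-53102 - 1723424\right) \left(\left(- \frac{8241}{896} - 42\right) - 279105\right) = - 1776526 \left(- \frac{45873}{896} - 279105\right) = \left(-1776526\right) \left(- \frac{250123953}{896}\right) = \frac{222175852863639}{448}$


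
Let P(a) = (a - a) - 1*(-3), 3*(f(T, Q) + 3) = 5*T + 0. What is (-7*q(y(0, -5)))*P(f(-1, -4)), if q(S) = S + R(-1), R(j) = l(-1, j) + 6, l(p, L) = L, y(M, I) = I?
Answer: 0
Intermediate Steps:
R(j) = 6 + j (R(j) = j + 6 = 6 + j)
f(T, Q) = -3 + 5*T/3 (f(T, Q) = -3 + (5*T + 0)/3 = -3 + (5*T)/3 = -3 + 5*T/3)
q(S) = 5 + S (q(S) = S + (6 - 1) = S + 5 = 5 + S)
P(a) = 3 (P(a) = 0 + 3 = 3)
(-7*q(y(0, -5)))*P(f(-1, -4)) = -7*(5 - 5)*3 = -7*0*3 = 0*3 = 0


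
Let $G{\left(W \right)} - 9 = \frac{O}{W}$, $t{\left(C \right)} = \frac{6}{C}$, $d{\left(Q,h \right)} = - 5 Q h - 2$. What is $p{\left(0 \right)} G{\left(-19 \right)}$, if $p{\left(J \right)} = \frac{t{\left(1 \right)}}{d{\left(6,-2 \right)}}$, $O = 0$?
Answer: $\frac{27}{29} \approx 0.93103$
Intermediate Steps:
$d{\left(Q,h \right)} = -2 - 5 Q h$ ($d{\left(Q,h \right)} = - 5 Q h - 2 = -2 - 5 Q h$)
$G{\left(W \right)} = 9$ ($G{\left(W \right)} = 9 + \frac{0}{W} = 9 + 0 = 9$)
$p{\left(J \right)} = \frac{3}{29}$ ($p{\left(J \right)} = \frac{6 \cdot 1^{-1}}{-2 - 30 \left(-2\right)} = \frac{6 \cdot 1}{-2 + 60} = \frac{6}{58} = 6 \cdot \frac{1}{58} = \frac{3}{29}$)
$p{\left(0 \right)} G{\left(-19 \right)} = \frac{3}{29} \cdot 9 = \frac{27}{29}$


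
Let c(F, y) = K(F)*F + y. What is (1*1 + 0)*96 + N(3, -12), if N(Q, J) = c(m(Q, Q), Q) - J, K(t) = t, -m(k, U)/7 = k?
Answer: 552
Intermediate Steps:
m(k, U) = -7*k
c(F, y) = y + F**2 (c(F, y) = F*F + y = F**2 + y = y + F**2)
N(Q, J) = Q - J + 49*Q**2 (N(Q, J) = (Q + (-7*Q)**2) - J = (Q + 49*Q**2) - J = Q - J + 49*Q**2)
(1*1 + 0)*96 + N(3, -12) = (1*1 + 0)*96 + (3 - 1*(-12) + 49*3**2) = (1 + 0)*96 + (3 + 12 + 49*9) = 1*96 + (3 + 12 + 441) = 96 + 456 = 552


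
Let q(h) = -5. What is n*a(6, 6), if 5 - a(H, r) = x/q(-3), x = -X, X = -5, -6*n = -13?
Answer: 13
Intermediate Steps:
n = 13/6 (n = -⅙*(-13) = 13/6 ≈ 2.1667)
x = 5 (x = -1*(-5) = 5)
a(H, r) = 6 (a(H, r) = 5 - 5/(-5) = 5 - 5*(-1)/5 = 5 - 1*(-1) = 5 + 1 = 6)
n*a(6, 6) = (13/6)*6 = 13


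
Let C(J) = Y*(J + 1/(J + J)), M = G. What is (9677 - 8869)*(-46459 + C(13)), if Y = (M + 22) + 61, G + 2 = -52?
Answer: -484033612/13 ≈ -3.7233e+7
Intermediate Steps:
G = -54 (G = -2 - 52 = -54)
M = -54
Y = 29 (Y = (-54 + 22) + 61 = -32 + 61 = 29)
C(J) = 29*J + 29/(2*J) (C(J) = 29*(J + 1/(J + J)) = 29*(J + 1/(2*J)) = 29*J + 29/(2*J))
(9677 - 8869)*(-46459 + C(13)) = (9677 - 8869)*(-46459 + (29*13 + (29/2)/13)) = 808*(-46459 + (377 + (29/2)*(1/13))) = 808*(-46459 + (377 + 29/26)) = 808*(-46459 + 9831/26) = 808*(-1198103/26) = -484033612/13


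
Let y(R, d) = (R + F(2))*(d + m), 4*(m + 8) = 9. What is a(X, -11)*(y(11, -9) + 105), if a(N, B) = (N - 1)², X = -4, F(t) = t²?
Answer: -11625/4 ≈ -2906.3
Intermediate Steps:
m = -23/4 (m = -8 + (¼)*9 = -8 + 9/4 = -23/4 ≈ -5.7500)
y(R, d) = (4 + R)*(-23/4 + d) (y(R, d) = (R + 2²)*(d - 23/4) = (R + 4)*(-23/4 + d) = (4 + R)*(-23/4 + d))
a(N, B) = (-1 + N)²
a(X, -11)*(y(11, -9) + 105) = (-1 - 4)²*((-23 + 4*(-9) - 23/4*11 + 11*(-9)) + 105) = (-5)²*((-23 - 36 - 253/4 - 99) + 105) = 25*(-885/4 + 105) = 25*(-465/4) = -11625/4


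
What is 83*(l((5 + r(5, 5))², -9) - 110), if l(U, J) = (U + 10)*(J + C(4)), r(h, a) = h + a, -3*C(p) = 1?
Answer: -573530/3 ≈ -1.9118e+5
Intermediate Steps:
C(p) = -⅓ (C(p) = -⅓*1 = -⅓)
r(h, a) = a + h
l(U, J) = (10 + U)*(-⅓ + J) (l(U, J) = (U + 10)*(J - ⅓) = (10 + U)*(-⅓ + J))
83*(l((5 + r(5, 5))², -9) - 110) = 83*((-10/3 + 10*(-9) - (5 + (5 + 5))²/3 - 9*(5 + (5 + 5))²) - 110) = 83*((-10/3 - 90 - (5 + 10)²/3 - 9*(5 + 10)²) - 110) = 83*((-10/3 - 90 - ⅓*15² - 9*15²) - 110) = 83*((-10/3 - 90 - ⅓*225 - 9*225) - 110) = 83*((-10/3 - 90 - 75 - 2025) - 110) = 83*(-6580/3 - 110) = 83*(-6910/3) = -573530/3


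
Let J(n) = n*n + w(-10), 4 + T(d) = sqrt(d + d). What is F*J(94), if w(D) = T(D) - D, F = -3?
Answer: -26526 - 6*I*sqrt(5) ≈ -26526.0 - 13.416*I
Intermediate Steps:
T(d) = -4 + sqrt(2)*sqrt(d) (T(d) = -4 + sqrt(d + d) = -4 + sqrt(2*d) = -4 + sqrt(2)*sqrt(d))
w(D) = -4 - D + sqrt(2)*sqrt(D) (w(D) = (-4 + sqrt(2)*sqrt(D)) - D = -4 - D + sqrt(2)*sqrt(D))
J(n) = 6 + n**2 + 2*I*sqrt(5) (J(n) = n*n + (-4 - 1*(-10) + sqrt(2)*sqrt(-10)) = n**2 + (-4 + 10 + sqrt(2)*(I*sqrt(10))) = n**2 + (-4 + 10 + 2*I*sqrt(5)) = n**2 + (6 + 2*I*sqrt(5)) = 6 + n**2 + 2*I*sqrt(5))
F*J(94) = -3*(6 + 94**2 + 2*I*sqrt(5)) = -3*(6 + 8836 + 2*I*sqrt(5)) = -3*(8842 + 2*I*sqrt(5)) = -26526 - 6*I*sqrt(5)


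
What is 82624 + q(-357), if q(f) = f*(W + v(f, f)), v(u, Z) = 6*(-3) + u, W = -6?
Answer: 218641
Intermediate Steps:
v(u, Z) = -18 + u
q(f) = f*(-24 + f) (q(f) = f*(-6 + (-18 + f)) = f*(-24 + f))
82624 + q(-357) = 82624 - 357*(-24 - 357) = 82624 - 357*(-381) = 82624 + 136017 = 218641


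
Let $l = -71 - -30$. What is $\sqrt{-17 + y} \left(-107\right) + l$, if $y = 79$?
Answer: $-41 - 107 \sqrt{62} \approx -883.52$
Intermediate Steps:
$l = -41$ ($l = -71 + 30 = -41$)
$\sqrt{-17 + y} \left(-107\right) + l = \sqrt{-17 + 79} \left(-107\right) - 41 = \sqrt{62} \left(-107\right) - 41 = - 107 \sqrt{62} - 41 = -41 - 107 \sqrt{62}$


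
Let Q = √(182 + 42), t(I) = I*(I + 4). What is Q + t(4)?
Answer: 32 + 4*√14 ≈ 46.967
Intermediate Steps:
t(I) = I*(4 + I)
Q = 4*√14 (Q = √224 = 4*√14 ≈ 14.967)
Q + t(4) = 4*√14 + 4*(4 + 4) = 4*√14 + 4*8 = 4*√14 + 32 = 32 + 4*√14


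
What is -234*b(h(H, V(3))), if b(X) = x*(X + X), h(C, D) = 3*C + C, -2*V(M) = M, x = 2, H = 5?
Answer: -18720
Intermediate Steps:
V(M) = -M/2
h(C, D) = 4*C
b(X) = 4*X (b(X) = 2*(X + X) = 2*(2*X) = 4*X)
-234*b(h(H, V(3))) = -936*4*5 = -936*20 = -234*80 = -18720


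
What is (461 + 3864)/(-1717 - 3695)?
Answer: -4325/5412 ≈ -0.79915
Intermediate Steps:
(461 + 3864)/(-1717 - 3695) = 4325/(-5412) = 4325*(-1/5412) = -4325/5412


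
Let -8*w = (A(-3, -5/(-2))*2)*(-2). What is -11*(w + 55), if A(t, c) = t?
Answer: -1177/2 ≈ -588.50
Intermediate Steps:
w = -3/2 (w = -(-3*2)*(-2)/8 = -(-3)*(-2)/4 = -⅛*12 = -3/2 ≈ -1.5000)
-11*(w + 55) = -11*(-3/2 + 55) = -11*107/2 = -1177/2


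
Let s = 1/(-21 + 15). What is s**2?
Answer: 1/36 ≈ 0.027778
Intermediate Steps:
s = -1/6 (s = 1/(-6) = -1/6 ≈ -0.16667)
s**2 = (-1/6)**2 = 1/36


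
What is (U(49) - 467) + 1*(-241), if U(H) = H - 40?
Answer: -699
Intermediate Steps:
U(H) = -40 + H
(U(49) - 467) + 1*(-241) = ((-40 + 49) - 467) + 1*(-241) = (9 - 467) - 241 = -458 - 241 = -699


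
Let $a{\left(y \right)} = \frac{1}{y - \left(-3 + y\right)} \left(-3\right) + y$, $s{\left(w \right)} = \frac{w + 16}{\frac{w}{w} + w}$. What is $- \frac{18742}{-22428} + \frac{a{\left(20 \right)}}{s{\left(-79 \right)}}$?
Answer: $\frac{273167}{11214} \approx 24.359$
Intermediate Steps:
$s{\left(w \right)} = \frac{16 + w}{1 + w}$
$a{\left(y \right)} = -1 + y$ ($a{\left(y \right)} = \frac{1}{3} \left(-3\right) + y = -1 + y$)
$- \frac{18742}{-22428} + \frac{a{\left(20 \right)}}{s{\left(-79 \right)}} = - \frac{18742}{-22428} + \frac{-1 + 20}{\frac{1}{1 - 79} \left(16 - 79\right)} = \left(-18742\right) \left(- \frac{1}{22428}\right) + \frac{19}{\frac{1}{-78} \left(-63\right)} = \frac{9371}{11214} + \frac{19}{\left(- \frac{1}{78}\right) \left(-63\right)} = \frac{9371}{11214} + \frac{19}{\frac{21}{26}} = \frac{9371}{11214} + 19 \cdot \frac{26}{21} = \frac{9371}{11214} + \frac{494}{21} = \frac{273167}{11214}$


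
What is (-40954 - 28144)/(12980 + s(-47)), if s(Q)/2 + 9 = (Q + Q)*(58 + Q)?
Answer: -34549/5447 ≈ -6.3428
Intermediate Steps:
s(Q) = -18 + 4*Q*(58 + Q) (s(Q) = -18 + 2*((Q + Q)*(58 + Q)) = -18 + 2*((2*Q)*(58 + Q)) = -18 + 2*(2*Q*(58 + Q)) = -18 + 4*Q*(58 + Q))
(-40954 - 28144)/(12980 + s(-47)) = (-40954 - 28144)/(12980 + (-18 + 4*(-47)² + 232*(-47))) = -69098/(12980 + (-18 + 4*2209 - 10904)) = -69098/(12980 + (-18 + 8836 - 10904)) = -69098/(12980 - 2086) = -69098/10894 = -69098*1/10894 = -34549/5447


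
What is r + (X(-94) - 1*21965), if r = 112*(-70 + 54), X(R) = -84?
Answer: -23841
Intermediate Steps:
r = -1792 (r = 112*(-16) = -1792)
r + (X(-94) - 1*21965) = -1792 + (-84 - 1*21965) = -1792 + (-84 - 21965) = -1792 - 22049 = -23841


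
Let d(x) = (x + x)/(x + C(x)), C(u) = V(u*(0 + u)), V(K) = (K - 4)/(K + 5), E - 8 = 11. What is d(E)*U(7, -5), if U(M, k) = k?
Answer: -23180/2437 ≈ -9.5117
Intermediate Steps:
E = 19 (E = 8 + 11 = 19)
V(K) = (-4 + K)/(5 + K)
C(u) = (-4 + u**2)/(5 + u**2) (C(u) = (-4 + u*(0 + u))/(5 + u*(0 + u)) = (-4 + u*u)/(5 + u*u) = (-4 + u**2)/(5 + u**2))
d(x) = 2*x/(x + (-4 + x**2)/(5 + x**2)) (d(x) = (x + x)/(x + (-4 + x**2)/(5 + x**2)) = (2*x)/(x + (-4 + x**2)/(5 + x**2)) = 2*x/(x + (-4 + x**2)/(5 + x**2)))
d(E)*U(7, -5) = (2*19*(5 + 19**2)/(-4 + 19**2 + 19*(5 + 19**2)))*(-5) = (2*19*(5 + 361)/(-4 + 361 + 19*(5 + 361)))*(-5) = (2*19*366/(-4 + 361 + 19*366))*(-5) = (2*19*366/(-4 + 361 + 6954))*(-5) = (2*19*366/7311)*(-5) = (2*19*(1/7311)*366)*(-5) = (4636/2437)*(-5) = -23180/2437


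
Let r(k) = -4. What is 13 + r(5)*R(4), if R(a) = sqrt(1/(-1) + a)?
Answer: 13 - 4*sqrt(3) ≈ 6.0718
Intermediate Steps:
R(a) = sqrt(-1 + a)
13 + r(5)*R(4) = 13 - 4*sqrt(-1 + 4) = 13 - 4*sqrt(3)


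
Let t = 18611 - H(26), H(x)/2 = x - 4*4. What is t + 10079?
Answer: 28670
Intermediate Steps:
H(x) = -32 + 2*x (H(x) = 2*(x - 4*4) = 2*(x - 16) = 2*(-16 + x) = -32 + 2*x)
t = 18591 (t = 18611 - (-32 + 2*26) = 18611 - (-32 + 52) = 18611 - 1*20 = 18611 - 20 = 18591)
t + 10079 = 18591 + 10079 = 28670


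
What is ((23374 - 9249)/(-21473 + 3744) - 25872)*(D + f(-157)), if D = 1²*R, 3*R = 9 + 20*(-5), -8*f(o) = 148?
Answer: 134398752209/106374 ≈ 1.2635e+6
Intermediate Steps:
f(o) = -37/2 (f(o) = -⅛*148 = -37/2)
R = -91/3 (R = (9 + 20*(-5))/3 = (9 - 100)/3 = (⅓)*(-91) = -91/3 ≈ -30.333)
D = -91/3 (D = 1²*(-91/3) = 1*(-91/3) = -91/3 ≈ -30.333)
((23374 - 9249)/(-21473 + 3744) - 25872)*(D + f(-157)) = ((23374 - 9249)/(-21473 + 3744) - 25872)*(-91/3 - 37/2) = (14125/(-17729) - 25872)*(-293/6) = (14125*(-1/17729) - 25872)*(-293/6) = (-14125/17729 - 25872)*(-293/6) = -458698813/17729*(-293/6) = 134398752209/106374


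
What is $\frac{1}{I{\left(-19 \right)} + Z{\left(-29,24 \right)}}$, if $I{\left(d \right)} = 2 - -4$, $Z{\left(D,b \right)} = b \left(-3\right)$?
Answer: $- \frac{1}{66} \approx -0.015152$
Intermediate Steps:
$Z{\left(D,b \right)} = - 3 b$
$I{\left(d \right)} = 6$ ($I{\left(d \right)} = 2 + 4 = 6$)
$\frac{1}{I{\left(-19 \right)} + Z{\left(-29,24 \right)}} = \frac{1}{6 - 72} = \frac{1}{-66} = - \frac{1}{66}$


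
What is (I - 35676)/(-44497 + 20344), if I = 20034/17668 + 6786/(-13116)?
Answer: 8201568499/5552637833 ≈ 1.4771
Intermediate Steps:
I = 425211/689683 (I = 20034*(1/17668) + 6786*(-1/13116) = 1431/1262 - 1131/2186 = 425211/689683 ≈ 0.61653)
(I - 35676)/(-44497 + 20344) = (425211/689683 - 35676)/(-44497 + 20344) = -24604705497/689683/(-24153) = -24604705497/689683*(-1/24153) = 8201568499/5552637833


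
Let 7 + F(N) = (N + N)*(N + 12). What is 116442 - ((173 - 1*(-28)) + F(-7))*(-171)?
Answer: 137646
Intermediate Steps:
F(N) = -7 + 2*N*(12 + N) (F(N) = -7 + (N + N)*(N + 12) = -7 + (2*N)*(12 + N) = -7 + 2*N*(12 + N))
116442 - ((173 - 1*(-28)) + F(-7))*(-171) = 116442 - ((173 - 1*(-28)) + (-7 + 2*(-7)**2 + 24*(-7)))*(-171) = 116442 - ((173 + 28) + (-7 + 2*49 - 168))*(-171) = 116442 - (201 + (-7 + 98 - 168))*(-171) = 116442 - (201 - 77)*(-171) = 116442 - 124*(-171) = 116442 - 1*(-21204) = 116442 + 21204 = 137646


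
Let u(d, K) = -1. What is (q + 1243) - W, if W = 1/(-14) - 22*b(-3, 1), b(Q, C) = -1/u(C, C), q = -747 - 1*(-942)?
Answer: 20441/14 ≈ 1460.1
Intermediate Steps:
q = 195 (q = -747 + 942 = 195)
b(Q, C) = 1 (b(Q, C) = -1/(-1) = -1*(-1) = 1)
W = -309/14 (W = 1/(-14) - 22*1 = -1/14 - 22 = -309/14 ≈ -22.071)
(q + 1243) - W = (195 + 1243) - 1*(-309/14) = 1438 + 309/14 = 20441/14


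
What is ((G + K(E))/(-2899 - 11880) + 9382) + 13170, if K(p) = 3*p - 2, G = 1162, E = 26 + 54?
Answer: 333294608/14779 ≈ 22552.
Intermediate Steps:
E = 80
K(p) = -2 + 3*p
((G + K(E))/(-2899 - 11880) + 9382) + 13170 = ((1162 + (-2 + 3*80))/(-2899 - 11880) + 9382) + 13170 = ((1162 + (-2 + 240))/(-14779) + 9382) + 13170 = ((1162 + 238)*(-1/14779) + 9382) + 13170 = (1400*(-1/14779) + 9382) + 13170 = (-1400/14779 + 9382) + 13170 = 138655178/14779 + 13170 = 333294608/14779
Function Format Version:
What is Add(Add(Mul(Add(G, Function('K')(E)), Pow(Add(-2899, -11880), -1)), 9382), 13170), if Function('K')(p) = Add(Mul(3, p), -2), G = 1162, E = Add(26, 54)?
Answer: Rational(333294608, 14779) ≈ 22552.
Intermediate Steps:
E = 80
Function('K')(p) = Add(-2, Mul(3, p))
Add(Add(Mul(Add(G, Function('K')(E)), Pow(Add(-2899, -11880), -1)), 9382), 13170) = Add(Add(Mul(Add(1162, Add(-2, Mul(3, 80))), Pow(Add(-2899, -11880), -1)), 9382), 13170) = Add(Add(Mul(Add(1162, Add(-2, 240)), Pow(-14779, -1)), 9382), 13170) = Add(Add(Mul(Add(1162, 238), Rational(-1, 14779)), 9382), 13170) = Add(Add(Mul(1400, Rational(-1, 14779)), 9382), 13170) = Add(Add(Rational(-1400, 14779), 9382), 13170) = Add(Rational(138655178, 14779), 13170) = Rational(333294608, 14779)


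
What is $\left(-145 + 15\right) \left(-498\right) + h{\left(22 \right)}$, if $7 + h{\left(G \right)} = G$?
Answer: $64755$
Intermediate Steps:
$h{\left(G \right)} = -7 + G$
$\left(-145 + 15\right) \left(-498\right) + h{\left(22 \right)} = \left(-145 + 15\right) \left(-498\right) + \left(-7 + 22\right) = \left(-130\right) \left(-498\right) + 15 = 64740 + 15 = 64755$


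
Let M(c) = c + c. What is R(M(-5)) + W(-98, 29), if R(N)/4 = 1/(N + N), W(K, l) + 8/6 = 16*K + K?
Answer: -25013/15 ≈ -1667.5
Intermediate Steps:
M(c) = 2*c
W(K, l) = -4/3 + 17*K (W(K, l) = -4/3 + (16*K + K) = -4/3 + 17*K)
R(N) = 2/N (R(N) = 4/(N + N) = 4/((2*N)) = 4*(1/(2*N)) = 2/N)
R(M(-5)) + W(-98, 29) = 2/((2*(-5))) + (-4/3 + 17*(-98)) = 2/(-10) + (-4/3 - 1666) = 2*(-⅒) - 5002/3 = -⅕ - 5002/3 = -25013/15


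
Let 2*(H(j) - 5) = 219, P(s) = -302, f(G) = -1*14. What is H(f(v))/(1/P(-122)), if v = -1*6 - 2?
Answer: -34579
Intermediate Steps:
v = -8 (v = -6 - 2 = -8)
f(G) = -14
H(j) = 229/2 (H(j) = 5 + (½)*219 = 5 + 219/2 = 229/2)
H(f(v))/(1/P(-122)) = 229/(2*(1/(-302))) = 229/(2*(-1/302)) = (229/2)*(-302) = -34579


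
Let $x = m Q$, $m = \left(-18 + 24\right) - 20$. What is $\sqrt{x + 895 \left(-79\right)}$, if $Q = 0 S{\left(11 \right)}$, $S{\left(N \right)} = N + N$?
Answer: $i \sqrt{70705} \approx 265.9 i$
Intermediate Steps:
$S{\left(N \right)} = 2 N$
$Q = 0$ ($Q = 0 \cdot 2 \cdot 11 = 0 \cdot 22 = 0$)
$m = -14$ ($m = 6 - 20 = -14$)
$x = 0$ ($x = \left(-14\right) 0 = 0$)
$\sqrt{x + 895 \left(-79\right)} = \sqrt{0 + 895 \left(-79\right)} = \sqrt{0 - 70705} = \sqrt{-70705} = i \sqrt{70705}$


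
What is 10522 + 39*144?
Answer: 16138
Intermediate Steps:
10522 + 39*144 = 10522 + 5616 = 16138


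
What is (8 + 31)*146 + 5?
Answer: 5699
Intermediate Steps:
(8 + 31)*146 + 5 = 39*146 + 5 = 5694 + 5 = 5699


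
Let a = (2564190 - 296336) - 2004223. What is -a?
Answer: -263631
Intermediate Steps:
a = 263631 (a = 2267854 - 2004223 = 263631)
-a = -1*263631 = -263631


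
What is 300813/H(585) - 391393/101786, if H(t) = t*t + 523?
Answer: -51765307973/17443473964 ≈ -2.9676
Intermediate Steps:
H(t) = 523 + t**2 (H(t) = t**2 + 523 = 523 + t**2)
300813/H(585) - 391393/101786 = 300813/(523 + 585**2) - 391393/101786 = 300813/(523 + 342225) - 391393*1/101786 = 300813/342748 - 391393/101786 = -51765307973/17443473964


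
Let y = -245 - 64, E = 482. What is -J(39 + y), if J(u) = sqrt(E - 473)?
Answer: -3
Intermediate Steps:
y = -309
J(u) = 3 (J(u) = sqrt(482 - 473) = sqrt(9) = 3)
-J(39 + y) = -1*3 = -3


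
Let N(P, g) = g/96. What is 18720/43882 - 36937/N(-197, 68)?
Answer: -19450274088/372997 ≈ -52146.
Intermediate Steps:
N(P, g) = g/96 (N(P, g) = g*(1/96) = g/96)
18720/43882 - 36937/N(-197, 68) = 18720/43882 - 36937/((1/96)*68) = 18720*(1/43882) - 36937/17/24 = 9360/21941 - 36937*24/17 = 9360/21941 - 886488/17 = -19450274088/372997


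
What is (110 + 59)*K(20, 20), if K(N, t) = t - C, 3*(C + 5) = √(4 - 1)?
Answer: 4225 - 169*√3/3 ≈ 4127.4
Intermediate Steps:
C = -5 + √3/3 (C = -5 + √(4 - 1)/3 = -5 + √3/3 ≈ -4.4227)
K(N, t) = 5 + t - √3/3 (K(N, t) = t - (-5 + √3/3) = t + (5 - √3/3) = 5 + t - √3/3)
(110 + 59)*K(20, 20) = (110 + 59)*(5 + 20 - √3/3) = 169*(25 - √3/3) = 4225 - 169*√3/3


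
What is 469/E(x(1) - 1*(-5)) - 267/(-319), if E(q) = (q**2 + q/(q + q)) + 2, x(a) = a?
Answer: 4153/319 ≈ 13.019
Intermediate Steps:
E(q) = 5/2 + q**2 (E(q) = (q**2 + q/((2*q))) + 2 = (q**2 + (1/(2*q))*q) + 2 = (q**2 + 1/2) + 2 = (1/2 + q**2) + 2 = 5/2 + q**2)
469/E(x(1) - 1*(-5)) - 267/(-319) = 469/(5/2 + (1 - 1*(-5))**2) - 267/(-319) = 469/(5/2 + (1 + 5)**2) - 267*(-1/319) = 469/(5/2 + 6**2) + 267/319 = 469/(5/2 + 36) + 267/319 = 469/(77/2) + 267/319 = 469*(2/77) + 267/319 = 134/11 + 267/319 = 4153/319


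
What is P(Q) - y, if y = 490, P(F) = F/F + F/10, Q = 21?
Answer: -4869/10 ≈ -486.90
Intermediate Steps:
P(F) = 1 + F/10 (P(F) = 1 + F*(⅒) = 1 + F/10)
P(Q) - y = (1 + (⅒)*21) - 1*490 = (1 + 21/10) - 490 = 31/10 - 490 = -4869/10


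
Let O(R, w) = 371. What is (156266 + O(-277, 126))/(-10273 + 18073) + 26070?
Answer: 15654049/600 ≈ 26090.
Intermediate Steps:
(156266 + O(-277, 126))/(-10273 + 18073) + 26070 = (156266 + 371)/(-10273 + 18073) + 26070 = 156637/7800 + 26070 = 156637*(1/7800) + 26070 = 12049/600 + 26070 = 15654049/600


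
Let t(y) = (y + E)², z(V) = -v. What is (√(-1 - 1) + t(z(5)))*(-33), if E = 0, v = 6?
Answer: -1188 - 33*I*√2 ≈ -1188.0 - 46.669*I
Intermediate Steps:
z(V) = -6 (z(V) = -1*6 = -6)
t(y) = y² (t(y) = (y + 0)² = y²)
(√(-1 - 1) + t(z(5)))*(-33) = (√(-1 - 1) + (-6)²)*(-33) = (√(-2) + 36)*(-33) = (I*√2 + 36)*(-33) = (36 + I*√2)*(-33) = -1188 - 33*I*√2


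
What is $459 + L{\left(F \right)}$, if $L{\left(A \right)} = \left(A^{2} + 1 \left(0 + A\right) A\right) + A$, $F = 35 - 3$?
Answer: $2539$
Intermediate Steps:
$F = 32$ ($F = 35 - 3 = 32$)
$L{\left(A \right)} = A + 2 A^{2}$ ($L{\left(A \right)} = \left(A^{2} + 1 A A\right) + A = \left(A^{2} + A A\right) + A = \left(A^{2} + A^{2}\right) + A = 2 A^{2} + A = A + 2 A^{2}$)
$459 + L{\left(F \right)} = 459 + 32 \left(1 + 2 \cdot 32\right) = 459 + 32 \left(1 + 64\right) = 459 + 32 \cdot 65 = 459 + 2080 = 2539$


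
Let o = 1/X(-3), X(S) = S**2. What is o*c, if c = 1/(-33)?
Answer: -1/297 ≈ -0.0033670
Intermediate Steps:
c = -1/33 ≈ -0.030303
o = 1/9 (o = 1/((-3)**2) = 1/9 ≈ 0.11111)
o*c = (1/9)*(-1/33) = -1/297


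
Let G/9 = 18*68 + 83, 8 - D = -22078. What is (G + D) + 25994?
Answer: 59843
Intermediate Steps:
D = 22086 (D = 8 - 1*(-22078) = 8 + 22078 = 22086)
G = 11763 (G = 9*(18*68 + 83) = 9*(1224 + 83) = 9*1307 = 11763)
(G + D) + 25994 = (11763 + 22086) + 25994 = 33849 + 25994 = 59843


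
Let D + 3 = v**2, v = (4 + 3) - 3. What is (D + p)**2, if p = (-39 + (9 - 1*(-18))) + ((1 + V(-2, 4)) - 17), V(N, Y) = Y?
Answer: 121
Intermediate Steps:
p = -24 (p = (-39 + (9 - 1*(-18))) + ((1 + 4) - 17) = (-39 + (9 + 18)) + (5 - 17) = (-39 + 27) - 12 = -12 - 12 = -24)
v = 4 (v = 7 - 3 = 4)
D = 13 (D = -3 + 4**2 = -3 + 16 = 13)
(D + p)**2 = (13 - 24)**2 = (-11)**2 = 121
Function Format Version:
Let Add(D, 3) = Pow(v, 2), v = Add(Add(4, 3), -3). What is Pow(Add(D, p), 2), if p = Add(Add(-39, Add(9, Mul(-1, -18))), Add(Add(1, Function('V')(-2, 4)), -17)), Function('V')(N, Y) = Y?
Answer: 121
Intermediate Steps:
p = -24 (p = Add(Add(-39, Add(9, Mul(-1, -18))), Add(Add(1, 4), -17)) = Add(Add(-39, Add(9, 18)), Add(5, -17)) = Add(Add(-39, 27), -12) = Add(-12, -12) = -24)
v = 4 (v = Add(7, -3) = 4)
D = 13 (D = Add(-3, Pow(4, 2)) = Add(-3, 16) = 13)
Pow(Add(D, p), 2) = Pow(Add(13, -24), 2) = Pow(-11, 2) = 121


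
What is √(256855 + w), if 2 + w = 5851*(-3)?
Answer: 10*√2393 ≈ 489.18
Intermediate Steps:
w = -17555 (w = -2 + 5851*(-3) = -2 - 17553 = -17555)
√(256855 + w) = √(256855 - 17555) = √239300 = 10*√2393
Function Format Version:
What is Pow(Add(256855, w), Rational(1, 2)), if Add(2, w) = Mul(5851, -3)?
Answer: Mul(10, Pow(2393, Rational(1, 2))) ≈ 489.18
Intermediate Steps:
w = -17555 (w = Add(-2, Mul(5851, -3)) = Add(-2, -17553) = -17555)
Pow(Add(256855, w), Rational(1, 2)) = Pow(Add(256855, -17555), Rational(1, 2)) = Pow(239300, Rational(1, 2)) = Mul(10, Pow(2393, Rational(1, 2)))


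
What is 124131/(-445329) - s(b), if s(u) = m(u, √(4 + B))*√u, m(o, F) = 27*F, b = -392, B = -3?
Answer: -41377/148443 - 378*I*√2 ≈ -0.27874 - 534.57*I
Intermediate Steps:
s(u) = 27*√u (s(u) = (27*√(4 - 3))*√u = (27*√1)*√u = (27*1)*√u = 27*√u)
124131/(-445329) - s(b) = 124131/(-445329) - 27*√(-392) = 124131*(-1/445329) - 27*14*I*√2 = -41377/148443 - 378*I*√2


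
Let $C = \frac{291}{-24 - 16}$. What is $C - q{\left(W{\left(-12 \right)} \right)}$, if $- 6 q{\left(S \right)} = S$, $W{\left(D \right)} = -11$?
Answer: $- \frac{1093}{120} \approx -9.1083$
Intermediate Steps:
$q{\left(S \right)} = - \frac{S}{6}$
$C = - \frac{291}{40}$ ($C = \frac{291}{-40} = 291 \left(- \frac{1}{40}\right) = - \frac{291}{40} \approx -7.275$)
$C - q{\left(W{\left(-12 \right)} \right)} = - \frac{291}{40} - \left(- \frac{1}{6}\right) \left(-11\right) = - \frac{291}{40} - \frac{11}{6} = - \frac{1093}{120}$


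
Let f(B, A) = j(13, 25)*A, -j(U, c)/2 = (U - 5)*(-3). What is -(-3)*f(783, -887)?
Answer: -127728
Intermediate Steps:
j(U, c) = -30 + 6*U (j(U, c) = -2*(U - 5)*(-3) = -2*(-5 + U)*(-3) = -2*(15 - 3*U) = -30 + 6*U)
f(B, A) = 48*A (f(B, A) = (-30 + 6*13)*A = (-30 + 78)*A = 48*A)
-(-3)*f(783, -887) = -(-3)*48*(-887) = -(-3)*(-42576) = -1*127728 = -127728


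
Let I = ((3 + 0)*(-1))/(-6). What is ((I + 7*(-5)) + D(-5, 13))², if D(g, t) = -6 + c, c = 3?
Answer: 5625/4 ≈ 1406.3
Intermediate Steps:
D(g, t) = -3 (D(g, t) = -6 + 3 = -3)
I = ½ (I = (3*(-1))*(-⅙) = -3*(-⅙) = ½ ≈ 0.50000)
((I + 7*(-5)) + D(-5, 13))² = ((½ + 7*(-5)) - 3)² = ((½ - 35) - 3)² = (-69/2 - 3)² = (-75/2)² = 5625/4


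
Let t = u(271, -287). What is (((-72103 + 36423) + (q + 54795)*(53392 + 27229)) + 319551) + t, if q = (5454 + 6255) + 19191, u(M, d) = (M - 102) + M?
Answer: 6909100906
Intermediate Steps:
u(M, d) = -102 + 2*M (u(M, d) = (-102 + M) + M = -102 + 2*M)
t = 440 (t = -102 + 2*271 = -102 + 542 = 440)
q = 30900 (q = 11709 + 19191 = 30900)
(((-72103 + 36423) + (q + 54795)*(53392 + 27229)) + 319551) + t = (((-72103 + 36423) + (30900 + 54795)*(53392 + 27229)) + 319551) + 440 = ((-35680 + 85695*80621) + 319551) + 440 = ((-35680 + 6908816595) + 319551) + 440 = (6908780915 + 319551) + 440 = 6909100466 + 440 = 6909100906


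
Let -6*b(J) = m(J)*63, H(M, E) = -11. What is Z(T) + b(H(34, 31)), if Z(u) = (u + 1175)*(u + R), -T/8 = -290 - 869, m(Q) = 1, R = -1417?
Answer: 164122349/2 ≈ 8.2061e+7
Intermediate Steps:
T = 9272 (T = -8*(-290 - 869) = -8*(-1159) = 9272)
Z(u) = (-1417 + u)*(1175 + u) (Z(u) = (u + 1175)*(u - 1417) = (1175 + u)*(-1417 + u) = (-1417 + u)*(1175 + u))
b(J) = -21/2 (b(J) = -63/6 = -1/6*63 = -21/2)
Z(T) + b(H(34, 31)) = (-1664975 + 9272**2 - 242*9272) - 21/2 = (-1664975 + 85969984 - 2243824) - 21/2 = 82061185 - 21/2 = 164122349/2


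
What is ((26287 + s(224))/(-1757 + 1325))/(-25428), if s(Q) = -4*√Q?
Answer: 26287/10984896 - √14/686556 ≈ 0.0023876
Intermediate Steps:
((26287 + s(224))/(-1757 + 1325))/(-25428) = ((26287 - 16*√14)/(-1757 + 1325))/(-25428) = ((26287 - 16*√14)/(-432))*(-1/25428) = ((26287 - 16*√14)*(-1/432))*(-1/25428) = (-26287/432 + √14/27)*(-1/25428) = 26287/10984896 - √14/686556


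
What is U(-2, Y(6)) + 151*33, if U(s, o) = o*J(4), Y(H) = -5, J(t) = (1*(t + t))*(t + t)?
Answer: 4663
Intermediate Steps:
J(t) = 4*t² (J(t) = (1*(2*t))*(2*t) = (2*t)*(2*t) = 4*t²)
U(s, o) = 64*o (U(s, o) = o*(4*4²) = o*(4*16) = o*64 = 64*o)
U(-2, Y(6)) + 151*33 = 64*(-5) + 151*33 = -320 + 4983 = 4663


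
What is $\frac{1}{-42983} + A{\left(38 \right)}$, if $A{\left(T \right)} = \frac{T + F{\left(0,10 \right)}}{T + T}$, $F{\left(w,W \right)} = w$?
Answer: $\frac{42981}{85966} \approx 0.49998$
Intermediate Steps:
$A{\left(T \right)} = \frac{1}{2}$ ($A{\left(T \right)} = \frac{T + 0}{T + T} = \frac{T}{2 T} = T \frac{1}{2 T} = \frac{1}{2}$)
$\frac{1}{-42983} + A{\left(38 \right)} = \frac{1}{-42983} + \frac{1}{2} = - \frac{1}{42983} + \frac{1}{2} = \frac{42981}{85966}$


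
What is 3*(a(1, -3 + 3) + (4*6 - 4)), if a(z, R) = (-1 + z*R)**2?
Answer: 63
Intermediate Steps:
a(z, R) = (-1 + R*z)**2
3*(a(1, -3 + 3) + (4*6 - 4)) = 3*((-1 + (-3 + 3)*1)**2 + (4*6 - 4)) = 3*((-1 + 0*1)**2 + (24 - 4)) = 3*((-1 + 0)**2 + 20) = 3*((-1)**2 + 20) = 3*(1 + 20) = 3*21 = 63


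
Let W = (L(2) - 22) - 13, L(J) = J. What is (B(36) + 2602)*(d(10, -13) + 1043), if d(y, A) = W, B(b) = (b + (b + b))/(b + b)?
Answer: 2629535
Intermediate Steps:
B(b) = 3/2 (B(b) = (b + 2*b)/((2*b)) = (3*b)*(1/(2*b)) = 3/2)
W = -33 (W = (2 - 22) - 13 = -20 - 13 = -33)
d(y, A) = -33
(B(36) + 2602)*(d(10, -13) + 1043) = (3/2 + 2602)*(-33 + 1043) = (5207/2)*1010 = 2629535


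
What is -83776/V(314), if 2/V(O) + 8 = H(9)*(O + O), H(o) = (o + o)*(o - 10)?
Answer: 473837056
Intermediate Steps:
H(o) = 2*o*(-10 + o) (H(o) = (2*o)*(-10 + o) = 2*o*(-10 + o))
V(O) = 2/(-8 - 36*O) (V(O) = 2/(-8 + (2*9*(-10 + 9))*(O + O)) = 2/(-8 + (2*9*(-1))*(2*O)) = 2/(-8 - 36*O))
-83776/V(314) = -83776/(1/(2*(-2 - 9*314))) = -83776/(1/(2*(-2 - 2826))) = -83776/((1/2)/(-2828)) = -83776/((1/2)*(-1/2828)) = -83776/(-1/5656) = -83776*(-5656) = 473837056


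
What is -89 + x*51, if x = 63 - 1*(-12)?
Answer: 3736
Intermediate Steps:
x = 75 (x = 63 + 12 = 75)
-89 + x*51 = -89 + 75*51 = -89 + 3825 = 3736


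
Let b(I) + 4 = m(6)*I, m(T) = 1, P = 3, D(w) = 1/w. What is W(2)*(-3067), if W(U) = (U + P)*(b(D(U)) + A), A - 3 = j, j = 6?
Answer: -168685/2 ≈ -84343.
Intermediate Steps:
A = 9 (A = 3 + 6 = 9)
b(I) = -4 + I (b(I) = -4 + 1*I = -4 + I)
W(U) = (3 + U)*(5 + 1/U) (W(U) = (U + 3)*((-4 + 1/U) + 9) = (3 + U)*(5 + 1/U))
W(2)*(-3067) = (16 + 3/2 + 5*2)*(-3067) = (16 + 3*(½) + 10)*(-3067) = (16 + 3/2 + 10)*(-3067) = (55/2)*(-3067) = -168685/2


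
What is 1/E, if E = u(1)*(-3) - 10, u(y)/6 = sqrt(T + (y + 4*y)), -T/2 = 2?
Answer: -1/28 ≈ -0.035714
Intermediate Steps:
T = -4 (T = -2*2 = -4)
u(y) = 6*sqrt(-4 + 5*y) (u(y) = 6*sqrt(-4 + (y + 4*y)) = 6*sqrt(-4 + 5*y))
E = -28 (E = (6*sqrt(-4 + 5*1))*(-3) - 10 = (6*sqrt(-4 + 5))*(-3) - 10 = (6*sqrt(1))*(-3) - 10 = (6*1)*(-3) - 10 = 6*(-3) - 10 = -18 - 10 = -28)
1/E = 1/(-28) = -1/28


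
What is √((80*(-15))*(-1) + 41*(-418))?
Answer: I*√15938 ≈ 126.25*I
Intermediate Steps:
√((80*(-15))*(-1) + 41*(-418)) = √(-1200*(-1) - 17138) = √(1200 - 17138) = √(-15938) = I*√15938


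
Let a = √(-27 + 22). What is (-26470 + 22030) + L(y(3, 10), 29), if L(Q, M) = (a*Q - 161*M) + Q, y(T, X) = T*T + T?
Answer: -9097 + 12*I*√5 ≈ -9097.0 + 26.833*I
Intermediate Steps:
y(T, X) = T + T² (y(T, X) = T² + T = T + T²)
a = I*√5 (a = √(-5) = I*√5 ≈ 2.2361*I)
L(Q, M) = Q - 161*M + I*Q*√5 (L(Q, M) = ((I*√5)*Q - 161*M) + Q = (I*Q*√5 - 161*M) + Q = (-161*M + I*Q*√5) + Q = Q - 161*M + I*Q*√5)
(-26470 + 22030) + L(y(3, 10), 29) = (-26470 + 22030) + (3*(1 + 3) - 161*29 + I*(3*(1 + 3))*√5) = -4440 + (3*4 - 4669 + I*(3*4)*√5) = -4440 + (12 - 4669 + I*12*√5) = -4440 + (12 - 4669 + 12*I*√5) = -4440 + (-4657 + 12*I*√5) = -9097 + 12*I*√5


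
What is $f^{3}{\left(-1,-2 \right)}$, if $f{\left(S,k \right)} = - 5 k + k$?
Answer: $512$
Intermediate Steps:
$f{\left(S,k \right)} = - 4 k$
$f^{3}{\left(-1,-2 \right)} = \left(\left(-4\right) \left(-2\right)\right)^{3} = 8^{3} = 512$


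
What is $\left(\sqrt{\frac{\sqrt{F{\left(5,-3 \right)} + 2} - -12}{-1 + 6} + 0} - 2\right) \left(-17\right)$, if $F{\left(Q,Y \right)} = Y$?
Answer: $34 - \frac{17 \sqrt{60 + 5 i}}{5} \approx 7.6409 - 1.0964 i$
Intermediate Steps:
$\left(\sqrt{\frac{\sqrt{F{\left(5,-3 \right)} + 2} - -12}{-1 + 6} + 0} - 2\right) \left(-17\right) = \left(\sqrt{\frac{\sqrt{-3 + 2} - -12}{-1 + 6} + 0} - 2\right) \left(-17\right) = \left(\sqrt{\frac{\sqrt{-1} + 12}{5} + 0} - 2\right) \left(-17\right) = \left(\sqrt{\left(i + 12\right) \frac{1}{5} + 0} - 2\right) \left(-17\right) = \left(\sqrt{\left(12 + i\right) \frac{1}{5} + 0} - 2\right) \left(-17\right) = \left(\sqrt{\left(\frac{12}{5} + \frac{i}{5}\right) + 0} - 2\right) \left(-17\right) = \left(\sqrt{\frac{12}{5} + \frac{i}{5}} - 2\right) \left(-17\right) = \left(-2 + \sqrt{\frac{12}{5} + \frac{i}{5}}\right) \left(-17\right) = 34 - 17 \sqrt{\frac{12}{5} + \frac{i}{5}}$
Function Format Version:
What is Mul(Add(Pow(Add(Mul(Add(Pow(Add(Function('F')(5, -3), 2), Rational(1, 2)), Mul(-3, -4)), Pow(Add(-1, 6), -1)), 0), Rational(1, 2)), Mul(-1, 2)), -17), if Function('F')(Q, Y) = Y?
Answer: Add(34, Mul(Rational(-17, 5), Pow(Add(60, Mul(5, I)), Rational(1, 2)))) ≈ Add(7.6409, Mul(-1.0964, I))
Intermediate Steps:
Mul(Add(Pow(Add(Mul(Add(Pow(Add(Function('F')(5, -3), 2), Rational(1, 2)), Mul(-3, -4)), Pow(Add(-1, 6), -1)), 0), Rational(1, 2)), Mul(-1, 2)), -17) = Mul(Add(Pow(Add(Mul(Add(Pow(Add(-3, 2), Rational(1, 2)), Mul(-3, -4)), Pow(Add(-1, 6), -1)), 0), Rational(1, 2)), Mul(-1, 2)), -17) = Mul(Add(Pow(Add(Mul(Add(Pow(-1, Rational(1, 2)), 12), Pow(5, -1)), 0), Rational(1, 2)), -2), -17) = Mul(Add(Pow(Add(Mul(Add(I, 12), Rational(1, 5)), 0), Rational(1, 2)), -2), -17) = Mul(Add(Pow(Add(Mul(Add(12, I), Rational(1, 5)), 0), Rational(1, 2)), -2), -17) = Mul(Add(Pow(Add(Add(Rational(12, 5), Mul(Rational(1, 5), I)), 0), Rational(1, 2)), -2), -17) = Mul(Add(Pow(Add(Rational(12, 5), Mul(Rational(1, 5), I)), Rational(1, 2)), -2), -17) = Mul(Add(-2, Pow(Add(Rational(12, 5), Mul(Rational(1, 5), I)), Rational(1, 2))), -17) = Add(34, Mul(-17, Pow(Add(Rational(12, 5), Mul(Rational(1, 5), I)), Rational(1, 2))))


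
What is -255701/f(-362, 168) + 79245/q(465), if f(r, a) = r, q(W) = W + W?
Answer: 4441477/5611 ≈ 791.57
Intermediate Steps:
q(W) = 2*W
-255701/f(-362, 168) + 79245/q(465) = -255701/(-362) + 79245/((2*465)) = -255701*(-1/362) + 79245/930 = 255701/362 + 79245*(1/930) = 255701/362 + 5283/62 = 4441477/5611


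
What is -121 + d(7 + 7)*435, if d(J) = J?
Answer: 5969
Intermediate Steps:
-121 + d(7 + 7)*435 = -121 + (7 + 7)*435 = -121 + 14*435 = -121 + 6090 = 5969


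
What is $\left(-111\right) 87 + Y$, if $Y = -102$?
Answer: $-9759$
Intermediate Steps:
$\left(-111\right) 87 + Y = \left(-111\right) 87 - 102 = -9657 - 102 = -9759$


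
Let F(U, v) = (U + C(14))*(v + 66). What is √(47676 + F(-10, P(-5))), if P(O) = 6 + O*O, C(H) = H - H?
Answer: 11*√386 ≈ 216.12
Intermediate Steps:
C(H) = 0
P(O) = 6 + O²
F(U, v) = U*(66 + v) (F(U, v) = (U + 0)*(v + 66) = U*(66 + v))
√(47676 + F(-10, P(-5))) = √(47676 - 10*(66 + (6 + (-5)²))) = √(47676 - 10*(66 + (6 + 25))) = √(47676 - 10*(66 + 31)) = √(47676 - 10*97) = √(47676 - 970) = √46706 = 11*√386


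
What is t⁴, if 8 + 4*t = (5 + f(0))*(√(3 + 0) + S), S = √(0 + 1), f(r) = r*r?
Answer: 2439/64 - 315*√3/16 ≈ 4.0096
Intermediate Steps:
f(r) = r²
S = 1 (S = √1 = 1)
t = -¾ + 5*√3/4 (t = -2 + ((5 + 0²)*(√(3 + 0) + 1))/4 = -2 + ((5 + 0)*(√3 + 1))/4 = -2 + (5*(1 + √3))/4 = -2 + (5 + 5*√3)/4 = -2 + (5/4 + 5*√3/4) = -¾ + 5*√3/4 ≈ 1.4151)
t⁴ = (-¾ + 5*√3/4)⁴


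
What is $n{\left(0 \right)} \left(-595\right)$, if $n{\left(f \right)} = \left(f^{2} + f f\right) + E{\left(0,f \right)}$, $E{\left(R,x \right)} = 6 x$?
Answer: $0$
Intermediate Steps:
$n{\left(f \right)} = 2 f^{2} + 6 f$ ($n{\left(f \right)} = \left(f^{2} + f f\right) + 6 f = \left(f^{2} + f^{2}\right) + 6 f = 2 f^{2} + 6 f$)
$n{\left(0 \right)} \left(-595\right) = 2 \cdot 0 \left(3 + 0\right) \left(-595\right) = 2 \cdot 0 \cdot 3 \left(-595\right) = 0 \left(-595\right) = 0$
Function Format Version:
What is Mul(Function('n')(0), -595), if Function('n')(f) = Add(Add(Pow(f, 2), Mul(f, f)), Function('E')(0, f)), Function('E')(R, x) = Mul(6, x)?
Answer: 0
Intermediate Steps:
Function('n')(f) = Add(Mul(2, Pow(f, 2)), Mul(6, f)) (Function('n')(f) = Add(Add(Pow(f, 2), Mul(f, f)), Mul(6, f)) = Add(Add(Pow(f, 2), Pow(f, 2)), Mul(6, f)) = Add(Mul(2, Pow(f, 2)), Mul(6, f)))
Mul(Function('n')(0), -595) = Mul(Mul(2, 0, Add(3, 0)), -595) = Mul(Mul(2, 0, 3), -595) = Mul(0, -595) = 0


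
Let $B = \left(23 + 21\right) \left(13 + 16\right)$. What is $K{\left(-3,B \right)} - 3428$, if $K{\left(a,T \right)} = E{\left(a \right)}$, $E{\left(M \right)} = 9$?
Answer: $-3419$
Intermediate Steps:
$B = 1276$ ($B = 44 \cdot 29 = 1276$)
$K{\left(a,T \right)} = 9$
$K{\left(-3,B \right)} - 3428 = 9 - 3428 = -3419$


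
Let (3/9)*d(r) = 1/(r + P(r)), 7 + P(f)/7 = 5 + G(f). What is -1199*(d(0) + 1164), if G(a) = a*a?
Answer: -19535307/14 ≈ -1.3954e+6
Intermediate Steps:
G(a) = a**2
P(f) = -14 + 7*f**2 (P(f) = -49 + 7*(5 + f**2) = -49 + (35 + 7*f**2) = -14 + 7*f**2)
d(r) = 3/(-14 + r + 7*r**2) (d(r) = 3/(r + (-14 + 7*r**2)) = 3/(-14 + r + 7*r**2))
-1199*(d(0) + 1164) = -1199*(3/(-14 + 0 + 7*0**2) + 1164) = -1199*(3/(-14 + 0 + 7*0) + 1164) = -1199*(3/(-14 + 0 + 0) + 1164) = -1199*(3/(-14) + 1164) = -1199*(3*(-1/14) + 1164) = -1199*(-3/14 + 1164) = -1199*16293/14 = -19535307/14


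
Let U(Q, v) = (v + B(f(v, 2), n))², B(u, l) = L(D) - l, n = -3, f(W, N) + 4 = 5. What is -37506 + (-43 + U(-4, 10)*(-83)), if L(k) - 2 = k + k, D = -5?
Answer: -39624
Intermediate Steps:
f(W, N) = 1 (f(W, N) = -4 + 5 = 1)
L(k) = 2 + 2*k (L(k) = 2 + (k + k) = 2 + 2*k)
B(u, l) = -8 - l (B(u, l) = (2 + 2*(-5)) - l = (2 - 10) - l = -8 - l)
U(Q, v) = (-5 + v)² (U(Q, v) = (v + (-8 - 1*(-3)))² = (v + (-8 + 3))² = (v - 5)² = (-5 + v)²)
-37506 + (-43 + U(-4, 10)*(-83)) = -37506 + (-43 + (-5 + 10)²*(-83)) = -37506 + (-43 + 5²*(-83)) = -37506 + (-43 + 25*(-83)) = -37506 + (-43 - 2075) = -37506 - 2118 = -39624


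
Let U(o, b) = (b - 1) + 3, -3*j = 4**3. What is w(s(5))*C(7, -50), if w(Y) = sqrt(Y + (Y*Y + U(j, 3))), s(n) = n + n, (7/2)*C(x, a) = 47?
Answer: 94*sqrt(115)/7 ≈ 144.01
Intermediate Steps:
C(x, a) = 94/7 (C(x, a) = (2/7)*47 = 94/7)
j = -64/3 (j = -1/3*4**3 = -1/3*64 = -64/3 ≈ -21.333)
U(o, b) = 2 + b (U(o, b) = (-1 + b) + 3 = 2 + b)
s(n) = 2*n
w(Y) = sqrt(5 + Y + Y**2) (w(Y) = sqrt(Y + (Y*Y + (2 + 3))) = sqrt(Y + (Y**2 + 5)) = sqrt(Y + (5 + Y**2)) = sqrt(5 + Y + Y**2))
w(s(5))*C(7, -50) = sqrt(5 + 2*5 + (2*5)**2)*(94/7) = sqrt(5 + 10 + 10**2)*(94/7) = sqrt(5 + 10 + 100)*(94/7) = sqrt(115)*(94/7) = 94*sqrt(115)/7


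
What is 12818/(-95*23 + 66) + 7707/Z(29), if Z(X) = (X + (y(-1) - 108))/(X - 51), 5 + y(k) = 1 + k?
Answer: 656059/326 ≈ 2012.5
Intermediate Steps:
y(k) = -4 + k (y(k) = -5 + (1 + k) = -4 + k)
Z(X) = (-113 + X)/(-51 + X) (Z(X) = (X + ((-4 - 1) - 108))/(X - 51) = (X + (-5 - 108))/(-51 + X) = (X - 113)/(-51 + X) = (-113 + X)/(-51 + X))
12818/(-95*23 + 66) + 7707/Z(29) = 12818/(-95*23 + 66) + 7707/(((-113 + 29)/(-51 + 29))) = 12818/(-2185 + 66) + 7707/((-84/(-22))) = 12818/(-2119) + 7707/((-1/22*(-84))) = 12818*(-1/2119) + 7707/(42/11) = -986/163 + 7707*(11/42) = -986/163 + 4037/2 = 656059/326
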